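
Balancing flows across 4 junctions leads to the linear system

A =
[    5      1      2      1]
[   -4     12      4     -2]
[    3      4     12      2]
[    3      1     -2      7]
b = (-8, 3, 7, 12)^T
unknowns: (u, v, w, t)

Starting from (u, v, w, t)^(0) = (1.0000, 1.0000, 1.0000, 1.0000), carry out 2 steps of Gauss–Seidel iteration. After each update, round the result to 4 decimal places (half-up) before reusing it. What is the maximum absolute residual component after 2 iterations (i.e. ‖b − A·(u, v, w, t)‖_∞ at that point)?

Iteration 1:
  u = (-8 - (1)·1.0000 - (2)·1.0000 - (1)·1.0000) / (5) = -2.4000
  v = (3 - (-4)·-2.4000 - (4)·1.0000 - (-2)·1.0000) / (12) = -0.7167
  w = (7 - (3)·-2.4000 - (4)·-0.7167 - (2)·1.0000) / (12) = 1.2556
  t = (12 - (3)·-2.4000 - (1)·-0.7167 - (-2)·1.2556) / (7) = 3.2040
Iteration 2:
  u = (-8 - (1)·-0.7167 - (2)·1.2556 - (1)·3.2040) / (5) = -2.5997
  v = (3 - (-4)·-2.5997 - (4)·1.2556 - (-2)·3.2040) / (12) = -0.5011
  w = (7 - (3)·-2.5997 - (4)·-0.5011 - (2)·3.2040) / (12) = 0.8663
  t = (12 - (3)·-2.5997 - (1)·-0.5011 - (-2)·0.8663) / (7) = 3.1475
Residual b − A·x = (0.6195, 1.4442, 0.1129, 0.0003); ∞-norm = 1.4442

1.4442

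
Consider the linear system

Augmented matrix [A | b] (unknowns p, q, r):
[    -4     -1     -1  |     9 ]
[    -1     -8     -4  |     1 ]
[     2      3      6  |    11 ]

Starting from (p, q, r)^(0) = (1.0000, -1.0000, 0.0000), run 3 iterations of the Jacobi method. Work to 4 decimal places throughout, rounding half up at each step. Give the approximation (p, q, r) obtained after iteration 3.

Iteration 1:
  p = (9 - (-1)·-1.0000 - (-1)·0.0000) / (-4) = -2.0000
  q = (1 - (-1)·1.0000 - (-4)·0.0000) / (-8) = -0.2500
  r = (11 - (2)·1.0000 - (3)·-1.0000) / (6) = 2.0000
Iteration 2:
  p = (9 - (-1)·-0.2500 - (-1)·2.0000) / (-4) = -2.6875
  q = (1 - (-1)·-2.0000 - (-4)·2.0000) / (-8) = -0.8750
  r = (11 - (2)·-2.0000 - (3)·-0.2500) / (6) = 2.6250
Iteration 3:
  p = (9 - (-1)·-0.8750 - (-1)·2.6250) / (-4) = -2.6875
  q = (1 - (-1)·-2.6875 - (-4)·2.6250) / (-8) = -1.1016
  r = (11 - (2)·-2.6875 - (3)·-0.8750) / (6) = 3.1667

(-2.6875, -1.1016, 3.1667)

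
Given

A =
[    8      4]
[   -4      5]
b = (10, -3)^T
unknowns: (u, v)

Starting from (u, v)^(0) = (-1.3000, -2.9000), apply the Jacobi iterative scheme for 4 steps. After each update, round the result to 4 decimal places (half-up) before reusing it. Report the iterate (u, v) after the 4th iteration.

(0.7220, -0.2240)

Iteration 1:
  u = (10 - (4)·-2.9000) / (8) = 2.7000
  v = (-3 - (-4)·-1.3000) / (5) = -1.6400
Iteration 2:
  u = (10 - (4)·-1.6400) / (8) = 2.0700
  v = (-3 - (-4)·2.7000) / (5) = 1.5600
Iteration 3:
  u = (10 - (4)·1.5600) / (8) = 0.4700
  v = (-3 - (-4)·2.0700) / (5) = 1.0560
Iteration 4:
  u = (10 - (4)·1.0560) / (8) = 0.7220
  v = (-3 - (-4)·0.4700) / (5) = -0.2240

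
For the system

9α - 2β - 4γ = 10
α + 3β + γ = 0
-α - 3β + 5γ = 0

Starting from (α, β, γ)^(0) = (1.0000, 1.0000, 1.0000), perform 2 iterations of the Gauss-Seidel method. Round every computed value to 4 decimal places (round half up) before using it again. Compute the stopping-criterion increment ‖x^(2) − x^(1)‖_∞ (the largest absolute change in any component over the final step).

Iteration 1:
  α = (10 - (-2)·1.0000 - (-4)·1.0000) / (9) = 1.7778
  β = (0 - (1)·1.7778 - (1)·1.0000) / (3) = -0.9259
  γ = (0 - (-1)·1.7778 - (-3)·-0.9259) / (5) = -0.2000
Iteration 2:
  α = (10 - (-2)·-0.9259 - (-4)·-0.2000) / (9) = 0.8165
  β = (0 - (1)·0.8165 - (1)·-0.2000) / (3) = -0.2055
  γ = (0 - (-1)·0.8165 - (-3)·-0.2055) / (5) = 0.0400
Change: (-0.9613, 0.7204, 0.2400) → max |·| = 0.9613

0.9613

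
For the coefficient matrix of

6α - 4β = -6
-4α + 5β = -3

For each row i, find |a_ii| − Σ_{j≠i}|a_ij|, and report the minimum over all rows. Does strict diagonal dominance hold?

1

row 1: |6| − (4) = 2
row 2: |5| − (4) = 1
minimum over rows = 1 → strictly diagonally dominant (convergence guaranteed)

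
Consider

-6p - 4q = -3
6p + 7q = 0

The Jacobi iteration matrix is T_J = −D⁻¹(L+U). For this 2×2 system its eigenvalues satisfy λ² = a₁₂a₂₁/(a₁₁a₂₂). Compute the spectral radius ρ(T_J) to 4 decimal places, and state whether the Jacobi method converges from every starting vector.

0.7559

a₁₂a₂₁/(a₁₁a₂₂) = (-4)·(6) / ((-6)·(7)) = 0.571429
ρ = √|0.571429| = √0.571429 = 0.7559
ρ < 1, so Jacobi converges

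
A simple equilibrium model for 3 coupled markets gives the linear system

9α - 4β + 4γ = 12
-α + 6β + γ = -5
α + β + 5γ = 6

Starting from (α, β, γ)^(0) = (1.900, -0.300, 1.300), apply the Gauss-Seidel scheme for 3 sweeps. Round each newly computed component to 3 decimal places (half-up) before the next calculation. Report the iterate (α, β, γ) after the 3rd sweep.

Iteration 1:
  α = (12 - (-4)·-0.300 - (4)·1.300) / (9) = 0.622
  β = (-5 - (-1)·0.622 - (1)·1.300) / (6) = -0.946
  γ = (6 - (1)·0.622 - (1)·-0.946) / (5) = 1.265
Iteration 2:
  α = (12 - (-4)·-0.946 - (4)·1.265) / (9) = 0.351
  β = (-5 - (-1)·0.351 - (1)·1.265) / (6) = -0.986
  γ = (6 - (1)·0.351 - (1)·-0.986) / (5) = 1.327
Iteration 3:
  α = (12 - (-4)·-0.986 - (4)·1.327) / (9) = 0.305
  β = (-5 - (-1)·0.305 - (1)·1.327) / (6) = -1.004
  γ = (6 - (1)·0.305 - (1)·-1.004) / (5) = 1.340

(0.305, -1.004, 1.340)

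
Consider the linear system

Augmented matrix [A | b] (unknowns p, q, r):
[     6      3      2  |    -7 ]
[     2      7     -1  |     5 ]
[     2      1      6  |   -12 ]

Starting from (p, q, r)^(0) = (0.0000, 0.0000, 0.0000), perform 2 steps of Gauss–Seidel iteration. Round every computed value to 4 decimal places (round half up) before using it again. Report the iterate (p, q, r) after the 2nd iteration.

Iteration 1:
  p = (-7 - (3)·0.0000 - (2)·0.0000) / (6) = -1.1667
  q = (5 - (2)·-1.1667 - (-1)·0.0000) / (7) = 1.0476
  r = (-12 - (2)·-1.1667 - (1)·1.0476) / (6) = -1.7857
Iteration 2:
  p = (-7 - (3)·1.0476 - (2)·-1.7857) / (6) = -1.0952
  q = (5 - (2)·-1.0952 - (-1)·-1.7857) / (7) = 0.7721
  r = (-12 - (2)·-1.0952 - (1)·0.7721) / (6) = -1.7636

(-1.0952, 0.7721, -1.7636)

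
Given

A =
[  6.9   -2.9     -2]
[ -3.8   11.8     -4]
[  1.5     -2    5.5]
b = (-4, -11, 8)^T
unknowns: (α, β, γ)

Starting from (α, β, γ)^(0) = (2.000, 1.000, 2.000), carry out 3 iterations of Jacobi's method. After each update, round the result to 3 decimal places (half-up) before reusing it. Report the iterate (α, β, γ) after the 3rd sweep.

(-0.304, -0.445, 1.335)

Iteration 1:
  α = (-4 - (-2.9)·1.000 - (-2)·2.000) / (6.9) = 0.420
  β = (-11 - (-3.8)·2.000 - (-4)·2.000) / (11.8) = 0.390
  γ = (8 - (1.5)·2.000 - (-2)·1.000) / (5.5) = 1.273
Iteration 2:
  α = (-4 - (-2.9)·0.390 - (-2)·1.273) / (6.9) = -0.047
  β = (-11 - (-3.8)·0.420 - (-4)·1.273) / (11.8) = -0.365
  γ = (8 - (1.5)·0.420 - (-2)·0.390) / (5.5) = 1.482
Iteration 3:
  α = (-4 - (-2.9)·-0.365 - (-2)·1.482) / (6.9) = -0.304
  β = (-11 - (-3.8)·-0.047 - (-4)·1.482) / (11.8) = -0.445
  γ = (8 - (1.5)·-0.047 - (-2)·-0.365) / (5.5) = 1.335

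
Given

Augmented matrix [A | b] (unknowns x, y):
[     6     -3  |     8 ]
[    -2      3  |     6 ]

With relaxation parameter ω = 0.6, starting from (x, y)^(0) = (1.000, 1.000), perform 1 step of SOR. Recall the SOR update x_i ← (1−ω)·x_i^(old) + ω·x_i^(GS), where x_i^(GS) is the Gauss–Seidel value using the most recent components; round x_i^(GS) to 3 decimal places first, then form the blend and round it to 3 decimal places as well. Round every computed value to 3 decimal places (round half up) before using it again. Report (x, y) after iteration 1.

Iteration 1:
  x: GS value = (8 - (-3)·1.000) / (6) = 1.833;  x ← (1−ω)·1.000 + ω·1.833 = 1.500
  y: GS value = (6 - (-2)·1.500) / (3) = 3.000;  y ← (1−ω)·1.000 + ω·3.000 = 2.200

(1.500, 2.200)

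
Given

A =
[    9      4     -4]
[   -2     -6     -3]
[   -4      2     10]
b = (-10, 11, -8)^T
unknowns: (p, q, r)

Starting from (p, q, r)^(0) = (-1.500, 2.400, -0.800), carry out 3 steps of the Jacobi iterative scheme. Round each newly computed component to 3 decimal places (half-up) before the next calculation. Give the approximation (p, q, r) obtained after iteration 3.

(-1.812, -0.509, -1.403)

Iteration 1:
  p = (-10 - (4)·2.400 - (-4)·-0.800) / (9) = -2.533
  q = (11 - (-2)·-1.500 - (-3)·-0.800) / (-6) = -0.933
  r = (-8 - (-4)·-1.500 - (2)·2.400) / (10) = -1.880
Iteration 2:
  p = (-10 - (4)·-0.933 - (-4)·-1.880) / (9) = -1.532
  q = (11 - (-2)·-2.533 - (-3)·-1.880) / (-6) = -0.049
  r = (-8 - (-4)·-2.533 - (2)·-0.933) / (10) = -1.627
Iteration 3:
  p = (-10 - (4)·-0.049 - (-4)·-1.627) / (9) = -1.812
  q = (11 - (-2)·-1.532 - (-3)·-1.627) / (-6) = -0.509
  r = (-8 - (-4)·-1.532 - (2)·-0.049) / (10) = -1.403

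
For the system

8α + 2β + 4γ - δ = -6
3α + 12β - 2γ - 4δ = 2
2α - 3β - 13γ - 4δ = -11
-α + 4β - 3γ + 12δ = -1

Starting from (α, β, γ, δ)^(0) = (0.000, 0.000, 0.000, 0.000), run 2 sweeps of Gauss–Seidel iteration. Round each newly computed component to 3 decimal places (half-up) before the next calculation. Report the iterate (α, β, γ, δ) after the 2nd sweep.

(-1.176, 0.535, 0.573, -0.216)

Iteration 1:
  α = (-6 - (2)·0.000 - (4)·0.000 - (-1)·0.000) / (8) = -0.750
  β = (2 - (3)·-0.750 - (-2)·0.000 - (-4)·0.000) / (12) = 0.354
  γ = (-11 - (2)·-0.750 - (-3)·0.354 - (-4)·0.000) / (-13) = 0.649
  δ = (-1 - (-1)·-0.750 - (4)·0.354 - (-3)·0.649) / (12) = -0.102
Iteration 2:
  α = (-6 - (2)·0.354 - (4)·0.649 - (-1)·-0.102) / (8) = -1.176
  β = (2 - (3)·-1.176 - (-2)·0.649 - (-4)·-0.102) / (12) = 0.535
  γ = (-11 - (2)·-1.176 - (-3)·0.535 - (-4)·-0.102) / (-13) = 0.573
  δ = (-1 - (-1)·-1.176 - (4)·0.535 - (-3)·0.573) / (12) = -0.216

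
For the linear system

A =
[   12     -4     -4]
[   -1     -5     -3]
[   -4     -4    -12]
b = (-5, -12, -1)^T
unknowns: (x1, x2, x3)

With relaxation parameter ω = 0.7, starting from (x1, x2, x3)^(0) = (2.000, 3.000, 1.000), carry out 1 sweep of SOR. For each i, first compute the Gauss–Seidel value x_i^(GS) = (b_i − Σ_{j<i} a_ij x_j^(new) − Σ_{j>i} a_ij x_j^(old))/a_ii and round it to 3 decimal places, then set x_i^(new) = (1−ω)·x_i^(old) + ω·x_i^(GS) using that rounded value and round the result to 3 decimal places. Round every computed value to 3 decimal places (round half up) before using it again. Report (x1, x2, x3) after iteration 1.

(1.242, 1.986, -0.395)

Iteration 1:
  x1: GS value = (-5 - (-4)·3.000 - (-4)·1.000) / (12) = 0.917;  x1 ← (1−ω)·2.000 + ω·0.917 = 1.242
  x2: GS value = (-12 - (-1)·1.242 - (-3)·1.000) / (-5) = 1.552;  x2 ← (1−ω)·3.000 + ω·1.552 = 1.986
  x3: GS value = (-1 - (-4)·1.242 - (-4)·1.986) / (-12) = -0.993;  x3 ← (1−ω)·1.000 + ω·-0.993 = -0.395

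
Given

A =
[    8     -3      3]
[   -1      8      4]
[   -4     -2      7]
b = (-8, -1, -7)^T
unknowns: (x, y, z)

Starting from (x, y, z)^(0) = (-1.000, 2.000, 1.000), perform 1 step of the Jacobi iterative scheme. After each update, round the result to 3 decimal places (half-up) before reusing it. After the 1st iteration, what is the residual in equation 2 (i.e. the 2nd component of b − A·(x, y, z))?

Iteration 1:
  x = (-8 - (-3)·2.000 - (3)·1.000) / (8) = -0.625
  y = (-1 - (-1)·-1.000 - (4)·1.000) / (8) = -0.750
  z = (-7 - (-4)·-1.000 - (-2)·2.000) / (7) = -1.000
Residual b − A·x = (-2.250, 8.375, -4.000)

8.375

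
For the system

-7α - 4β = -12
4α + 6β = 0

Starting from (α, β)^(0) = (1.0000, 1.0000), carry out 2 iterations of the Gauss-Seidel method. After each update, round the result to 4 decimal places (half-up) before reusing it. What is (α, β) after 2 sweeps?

(2.1497, -1.4331)

Iteration 1:
  α = (-12 - (-4)·1.0000) / (-7) = 1.1429
  β = (0 - (4)·1.1429) / (6) = -0.7619
Iteration 2:
  α = (-12 - (-4)·-0.7619) / (-7) = 2.1497
  β = (0 - (4)·2.1497) / (6) = -1.4331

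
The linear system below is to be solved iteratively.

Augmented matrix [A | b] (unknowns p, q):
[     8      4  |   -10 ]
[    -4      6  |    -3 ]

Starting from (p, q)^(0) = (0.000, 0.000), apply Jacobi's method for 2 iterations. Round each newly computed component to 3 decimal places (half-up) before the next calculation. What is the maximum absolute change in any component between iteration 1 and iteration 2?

0.833

Iteration 1:
  p = (-10 - (4)·0.000) / (8) = -1.250
  q = (-3 - (-4)·0.000) / (6) = -0.500
Iteration 2:
  p = (-10 - (4)·-0.500) / (8) = -1.000
  q = (-3 - (-4)·-1.250) / (6) = -1.333
Change: (0.250, -0.833) → max |·| = 0.833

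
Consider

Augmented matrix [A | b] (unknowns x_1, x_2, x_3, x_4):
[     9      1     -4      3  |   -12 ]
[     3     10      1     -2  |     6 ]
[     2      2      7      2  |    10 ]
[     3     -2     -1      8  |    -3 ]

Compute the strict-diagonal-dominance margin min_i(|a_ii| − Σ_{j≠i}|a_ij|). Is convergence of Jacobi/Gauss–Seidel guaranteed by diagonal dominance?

1

row 1: |9| − (1+4+3) = 1
row 2: |10| − (3+1+2) = 4
row 3: |7| − (2+2+2) = 1
row 4: |8| − (3+2+1) = 2
minimum over rows = 1 → strictly diagonally dominant (convergence guaranteed)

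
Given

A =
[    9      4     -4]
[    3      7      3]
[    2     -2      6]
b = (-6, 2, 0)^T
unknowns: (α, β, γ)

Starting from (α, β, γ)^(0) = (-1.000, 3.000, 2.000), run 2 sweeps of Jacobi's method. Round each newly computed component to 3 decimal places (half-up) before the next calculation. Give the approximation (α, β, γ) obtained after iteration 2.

Iteration 1:
  α = (-6 - (4)·3.000 - (-4)·2.000) / (9) = -1.111
  β = (2 - (3)·-1.000 - (3)·2.000) / (7) = -0.143
  γ = (0 - (2)·-1.000 - (-2)·3.000) / (6) = 1.333
Iteration 2:
  α = (-6 - (4)·-0.143 - (-4)·1.333) / (9) = -0.011
  β = (2 - (3)·-1.111 - (3)·1.333) / (7) = 0.191
  γ = (0 - (2)·-1.111 - (-2)·-0.143) / (6) = 0.323

(-0.011, 0.191, 0.323)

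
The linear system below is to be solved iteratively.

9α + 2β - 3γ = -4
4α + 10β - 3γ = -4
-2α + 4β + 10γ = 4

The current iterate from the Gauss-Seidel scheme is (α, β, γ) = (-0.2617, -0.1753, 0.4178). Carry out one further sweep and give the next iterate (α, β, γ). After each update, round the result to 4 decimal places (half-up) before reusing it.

One sweep:
  α = (-4 - (2)·-0.1753 - (-3)·0.4178) / (9) = -0.2662
  β = (-4 - (4)·-0.2662 - (-3)·0.4178) / (10) = -0.1682
  γ = (4 - (-2)·-0.2662 - (4)·-0.1682) / (10) = 0.4140

(-0.2662, -0.1682, 0.4140)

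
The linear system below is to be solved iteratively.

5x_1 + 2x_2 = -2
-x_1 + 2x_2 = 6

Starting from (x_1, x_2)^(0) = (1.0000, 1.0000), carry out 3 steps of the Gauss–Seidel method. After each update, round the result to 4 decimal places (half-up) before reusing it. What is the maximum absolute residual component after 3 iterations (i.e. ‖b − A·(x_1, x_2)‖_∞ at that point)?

Iteration 1:
  x_1 = (-2 - (2)·1.0000) / (5) = -0.8000
  x_2 = (6 - (-1)·-0.8000) / (2) = 2.6000
Iteration 2:
  x_1 = (-2 - (2)·2.6000) / (5) = -1.4400
  x_2 = (6 - (-1)·-1.4400) / (2) = 2.2800
Iteration 3:
  x_1 = (-2 - (2)·2.2800) / (5) = -1.3120
  x_2 = (6 - (-1)·-1.3120) / (2) = 2.3440
Residual b − A·x = (-0.1280, 0.0000); ∞-norm = 0.1280

0.1280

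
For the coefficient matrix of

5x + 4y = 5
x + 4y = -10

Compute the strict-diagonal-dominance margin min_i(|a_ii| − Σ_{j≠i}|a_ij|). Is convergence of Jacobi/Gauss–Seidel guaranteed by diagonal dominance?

row 1: |5| − (4) = 1
row 2: |4| − (1) = 3
minimum over rows = 1 → strictly diagonally dominant (convergence guaranteed)

1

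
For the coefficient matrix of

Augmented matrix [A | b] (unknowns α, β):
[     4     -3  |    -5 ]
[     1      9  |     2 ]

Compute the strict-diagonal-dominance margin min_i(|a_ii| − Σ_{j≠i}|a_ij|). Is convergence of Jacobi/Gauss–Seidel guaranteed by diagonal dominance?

row 1: |4| − (3) = 1
row 2: |9| − (1) = 8
minimum over rows = 1 → strictly diagonally dominant (convergence guaranteed)

1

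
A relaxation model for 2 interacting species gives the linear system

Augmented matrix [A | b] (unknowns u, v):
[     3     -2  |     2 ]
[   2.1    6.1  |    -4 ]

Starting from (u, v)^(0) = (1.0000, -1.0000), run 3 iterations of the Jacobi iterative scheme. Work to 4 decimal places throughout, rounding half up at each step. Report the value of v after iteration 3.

-0.6557

Iteration 1:
  u = (2 - (-2)·-1.0000) / (3) = 0.0000
  v = (-4 - (2.1)·1.0000) / (6.1) = -1.0000
Iteration 2:
  u = (2 - (-2)·-1.0000) / (3) = 0.0000
  v = (-4 - (2.1)·0.0000) / (6.1) = -0.6557
Iteration 3:
  u = (2 - (-2)·-0.6557) / (3) = 0.2295
  v = (-4 - (2.1)·0.0000) / (6.1) = -0.6557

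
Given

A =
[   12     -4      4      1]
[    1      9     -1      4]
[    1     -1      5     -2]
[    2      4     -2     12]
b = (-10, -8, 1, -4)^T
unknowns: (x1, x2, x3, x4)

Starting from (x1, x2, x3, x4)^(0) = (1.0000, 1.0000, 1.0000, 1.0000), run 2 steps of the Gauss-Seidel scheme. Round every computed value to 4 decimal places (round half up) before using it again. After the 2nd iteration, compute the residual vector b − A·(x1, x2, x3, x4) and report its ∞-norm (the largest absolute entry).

1.8238

Iteration 1:
  x1 = (-10 - (-4)·1.0000 - (4)·1.0000 - (1)·1.0000) / (12) = -0.9167
  x2 = (-8 - (1)·-0.9167 - (-1)·1.0000 - (4)·1.0000) / (9) = -1.1204
  x3 = (1 - (1)·-0.9167 - (-1)·-1.1204 - (-2)·1.0000) / (5) = 0.5593
  x4 = (-4 - (2)·-0.9167 - (4)·-1.1204 - (-2)·0.5593) / (12) = 0.2861
Iteration 2:
  x1 = (-10 - (-4)·-1.1204 - (4)·0.5593 - (1)·0.2861) / (12) = -1.4171
  x2 = (-8 - (1)·-1.4171 - (-1)·0.5593 - (4)·0.2861) / (9) = -0.7964
  x3 = (1 - (1)·-1.4171 - (-1)·-0.7964 - (-2)·0.2861) / (5) = 0.4386
  x4 = (-4 - (2)·-1.4171 - (4)·-0.7964 - (-2)·0.4386) / (12) = 0.2414
Residual b − A·x = (1.8238, 0.0577, -0.0895, 0.0002); ∞-norm = 1.8238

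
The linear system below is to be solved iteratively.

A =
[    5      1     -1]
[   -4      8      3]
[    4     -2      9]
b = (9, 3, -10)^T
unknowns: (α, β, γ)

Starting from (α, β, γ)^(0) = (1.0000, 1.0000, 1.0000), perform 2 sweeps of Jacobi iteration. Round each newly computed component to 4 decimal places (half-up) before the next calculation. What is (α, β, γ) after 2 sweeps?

Iteration 1:
  α = (9 - (1)·1.0000 - (-1)·1.0000) / (5) = 1.8000
  β = (3 - (-4)·1.0000 - (3)·1.0000) / (8) = 0.5000
  γ = (-10 - (4)·1.0000 - (-2)·1.0000) / (9) = -1.3333
Iteration 2:
  α = (9 - (1)·0.5000 - (-1)·-1.3333) / (5) = 1.4333
  β = (3 - (-4)·1.8000 - (3)·-1.3333) / (8) = 1.7750
  γ = (-10 - (4)·1.8000 - (-2)·0.5000) / (9) = -1.8000

(1.4333, 1.7750, -1.8000)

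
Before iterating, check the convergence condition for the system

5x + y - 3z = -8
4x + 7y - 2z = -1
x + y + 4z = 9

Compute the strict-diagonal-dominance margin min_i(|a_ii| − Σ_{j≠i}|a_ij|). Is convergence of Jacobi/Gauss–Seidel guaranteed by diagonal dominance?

row 1: |5| − (1+3) = 1
row 2: |7| − (4+2) = 1
row 3: |4| − (1+1) = 2
minimum over rows = 1 → strictly diagonally dominant (convergence guaranteed)

1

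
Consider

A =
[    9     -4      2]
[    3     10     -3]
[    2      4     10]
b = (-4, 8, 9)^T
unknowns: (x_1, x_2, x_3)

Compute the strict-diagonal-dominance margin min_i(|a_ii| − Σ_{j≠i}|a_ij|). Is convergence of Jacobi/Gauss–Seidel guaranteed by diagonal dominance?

row 1: |9| − (4+2) = 3
row 2: |10| − (3+3) = 4
row 3: |10| − (2+4) = 4
minimum over rows = 3 → strictly diagonally dominant (convergence guaranteed)

3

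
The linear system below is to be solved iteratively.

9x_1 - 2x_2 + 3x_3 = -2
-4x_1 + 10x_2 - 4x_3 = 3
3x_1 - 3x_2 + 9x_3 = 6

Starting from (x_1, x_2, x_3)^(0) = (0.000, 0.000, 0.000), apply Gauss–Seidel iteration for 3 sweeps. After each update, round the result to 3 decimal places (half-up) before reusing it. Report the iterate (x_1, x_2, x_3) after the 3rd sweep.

Iteration 1:
  x_1 = (-2 - (-2)·0.000 - (3)·0.000) / (9) = -0.222
  x_2 = (3 - (-4)·-0.222 - (-4)·0.000) / (10) = 0.211
  x_3 = (6 - (3)·-0.222 - (-3)·0.211) / (9) = 0.811
Iteration 2:
  x_1 = (-2 - (-2)·0.211 - (3)·0.811) / (9) = -0.446
  x_2 = (3 - (-4)·-0.446 - (-4)·0.811) / (10) = 0.446
  x_3 = (6 - (3)·-0.446 - (-3)·0.446) / (9) = 0.964
Iteration 3:
  x_1 = (-2 - (-2)·0.446 - (3)·0.964) / (9) = -0.444
  x_2 = (3 - (-4)·-0.444 - (-4)·0.964) / (10) = 0.508
  x_3 = (6 - (3)·-0.444 - (-3)·0.508) / (9) = 0.984

(-0.444, 0.508, 0.984)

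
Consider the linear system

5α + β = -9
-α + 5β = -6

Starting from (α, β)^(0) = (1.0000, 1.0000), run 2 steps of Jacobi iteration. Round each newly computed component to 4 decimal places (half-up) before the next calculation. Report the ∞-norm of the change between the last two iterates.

0.6000

Iteration 1:
  α = (-9 - (1)·1.0000) / (5) = -2.0000
  β = (-6 - (-1)·1.0000) / (5) = -1.0000
Iteration 2:
  α = (-9 - (1)·-1.0000) / (5) = -1.6000
  β = (-6 - (-1)·-2.0000) / (5) = -1.6000
Change: (0.4000, -0.6000) → max |·| = 0.6000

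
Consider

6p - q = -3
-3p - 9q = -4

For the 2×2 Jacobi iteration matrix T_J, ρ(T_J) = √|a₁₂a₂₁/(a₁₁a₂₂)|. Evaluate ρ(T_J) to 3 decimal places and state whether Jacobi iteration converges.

a₁₂a₂₁/(a₁₁a₂₂) = (-1)·(-3) / ((6)·(-9)) = -0.055556
ρ = √|-0.055556| = √0.055556 = 0.236
ρ < 1, so Jacobi converges

0.236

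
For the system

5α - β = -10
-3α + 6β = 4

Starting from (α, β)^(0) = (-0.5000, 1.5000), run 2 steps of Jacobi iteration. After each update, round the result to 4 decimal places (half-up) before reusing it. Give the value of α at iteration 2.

Iteration 1:
  α = (-10 - (-1)·1.5000) / (5) = -1.7000
  β = (4 - (-3)·-0.5000) / (6) = 0.4167
Iteration 2:
  α = (-10 - (-1)·0.4167) / (5) = -1.9167
  β = (4 - (-3)·-1.7000) / (6) = -0.1833

-1.9167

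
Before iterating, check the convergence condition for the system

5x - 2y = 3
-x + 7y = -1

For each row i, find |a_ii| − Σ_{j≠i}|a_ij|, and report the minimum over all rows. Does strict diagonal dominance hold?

row 1: |5| − (2) = 3
row 2: |7| − (1) = 6
minimum over rows = 3 → strictly diagonally dominant (convergence guaranteed)

3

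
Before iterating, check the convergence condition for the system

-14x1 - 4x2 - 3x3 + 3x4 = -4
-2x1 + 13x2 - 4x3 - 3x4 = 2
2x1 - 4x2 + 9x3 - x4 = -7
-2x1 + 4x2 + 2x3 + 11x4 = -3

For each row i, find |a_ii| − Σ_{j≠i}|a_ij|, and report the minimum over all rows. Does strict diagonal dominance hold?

2

row 1: |-14| − (4+3+3) = 4
row 2: |13| − (2+4+3) = 4
row 3: |9| − (2+4+1) = 2
row 4: |11| − (2+4+2) = 3
minimum over rows = 2 → strictly diagonally dominant (convergence guaranteed)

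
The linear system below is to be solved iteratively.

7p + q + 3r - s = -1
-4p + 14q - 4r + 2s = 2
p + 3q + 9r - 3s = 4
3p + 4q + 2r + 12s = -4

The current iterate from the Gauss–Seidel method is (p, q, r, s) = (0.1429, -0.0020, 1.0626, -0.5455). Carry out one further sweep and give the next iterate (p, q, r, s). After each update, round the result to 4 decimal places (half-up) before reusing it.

(-0.6759, 0.3313, 0.2273, -0.3127)

One sweep:
  p = (-1 - (1)·-0.0020 - (3)·1.0626 - (-1)·-0.5455) / (7) = -0.6759
  q = (2 - (-4)·-0.6759 - (-4)·1.0626 - (2)·-0.5455) / (14) = 0.3313
  r = (4 - (1)·-0.6759 - (3)·0.3313 - (-3)·-0.5455) / (9) = 0.2273
  s = (-4 - (3)·-0.6759 - (4)·0.3313 - (2)·0.2273) / (12) = -0.3127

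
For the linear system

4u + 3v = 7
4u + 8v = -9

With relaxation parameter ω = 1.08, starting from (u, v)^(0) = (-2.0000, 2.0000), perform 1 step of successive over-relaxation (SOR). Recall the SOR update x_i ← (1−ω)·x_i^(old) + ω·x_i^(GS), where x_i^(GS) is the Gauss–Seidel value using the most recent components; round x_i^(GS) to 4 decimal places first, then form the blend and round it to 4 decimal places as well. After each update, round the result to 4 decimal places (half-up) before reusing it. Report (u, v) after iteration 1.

(0.4300, -1.6072)

Iteration 1:
  u: GS value = (7 - (3)·2.0000) / (4) = 0.2500;  u ← (1−ω)·-2.0000 + ω·0.2500 = 0.4300
  v: GS value = (-9 - (4)·0.4300) / (8) = -1.3400;  v ← (1−ω)·2.0000 + ω·-1.3400 = -1.6072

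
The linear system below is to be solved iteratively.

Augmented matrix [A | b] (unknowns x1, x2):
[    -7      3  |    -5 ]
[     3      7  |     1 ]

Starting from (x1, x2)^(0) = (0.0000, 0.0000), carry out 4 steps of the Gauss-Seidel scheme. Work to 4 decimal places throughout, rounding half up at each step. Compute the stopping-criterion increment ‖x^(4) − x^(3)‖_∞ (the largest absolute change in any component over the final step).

Iteration 1:
  x1 = (-5 - (3)·0.0000) / (-7) = 0.7143
  x2 = (1 - (3)·0.7143) / (7) = -0.1633
Iteration 2:
  x1 = (-5 - (3)·-0.1633) / (-7) = 0.6443
  x2 = (1 - (3)·0.6443) / (7) = -0.1333
Iteration 3:
  x1 = (-5 - (3)·-0.1333) / (-7) = 0.6572
  x2 = (1 - (3)·0.6572) / (7) = -0.1388
Iteration 4:
  x1 = (-5 - (3)·-0.1388) / (-7) = 0.6548
  x2 = (1 - (3)·0.6548) / (7) = -0.1378
Change: (-0.0024, 0.0010) → max |·| = 0.0024

0.0024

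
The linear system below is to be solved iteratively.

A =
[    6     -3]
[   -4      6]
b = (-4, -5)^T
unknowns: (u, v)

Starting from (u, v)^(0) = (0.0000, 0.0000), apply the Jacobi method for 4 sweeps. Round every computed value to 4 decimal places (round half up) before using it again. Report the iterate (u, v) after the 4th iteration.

(-1.4444, -1.7037)

Iteration 1:
  u = (-4 - (-3)·0.0000) / (6) = -0.6667
  v = (-5 - (-4)·0.0000) / (6) = -0.8333
Iteration 2:
  u = (-4 - (-3)·-0.8333) / (6) = -1.0833
  v = (-5 - (-4)·-0.6667) / (6) = -1.2778
Iteration 3:
  u = (-4 - (-3)·-1.2778) / (6) = -1.3056
  v = (-5 - (-4)·-1.0833) / (6) = -1.5555
Iteration 4:
  u = (-4 - (-3)·-1.5555) / (6) = -1.4444
  v = (-5 - (-4)·-1.3056) / (6) = -1.7037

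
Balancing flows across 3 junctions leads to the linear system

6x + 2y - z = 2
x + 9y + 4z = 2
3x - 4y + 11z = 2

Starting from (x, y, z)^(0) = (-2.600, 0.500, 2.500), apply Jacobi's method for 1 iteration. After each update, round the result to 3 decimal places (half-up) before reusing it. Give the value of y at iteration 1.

-0.600

Iteration 1:
  x = (2 - (2)·0.500 - (-1)·2.500) / (6) = 0.583
  y = (2 - (1)·-2.600 - (4)·2.500) / (9) = -0.600
  z = (2 - (3)·-2.600 - (-4)·0.500) / (11) = 1.073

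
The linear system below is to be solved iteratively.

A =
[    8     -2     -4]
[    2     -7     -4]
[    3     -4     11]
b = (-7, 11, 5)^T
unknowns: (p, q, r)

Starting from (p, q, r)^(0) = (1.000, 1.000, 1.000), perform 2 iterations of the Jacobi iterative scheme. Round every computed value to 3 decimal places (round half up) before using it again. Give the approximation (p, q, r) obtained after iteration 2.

(-1.067, -1.919, -0.187)

Iteration 1:
  p = (-7 - (-2)·1.000 - (-4)·1.000) / (8) = -0.125
  q = (11 - (2)·1.000 - (-4)·1.000) / (-7) = -1.857
  r = (5 - (3)·1.000 - (-4)·1.000) / (11) = 0.545
Iteration 2:
  p = (-7 - (-2)·-1.857 - (-4)·0.545) / (8) = -1.067
  q = (11 - (2)·-0.125 - (-4)·0.545) / (-7) = -1.919
  r = (5 - (3)·-0.125 - (-4)·-1.857) / (11) = -0.187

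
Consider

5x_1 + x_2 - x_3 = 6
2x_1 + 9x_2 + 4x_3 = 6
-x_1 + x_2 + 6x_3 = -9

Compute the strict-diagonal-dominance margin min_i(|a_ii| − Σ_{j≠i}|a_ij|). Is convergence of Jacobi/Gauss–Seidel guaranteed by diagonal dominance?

3

row 1: |5| − (1+1) = 3
row 2: |9| − (2+4) = 3
row 3: |6| − (1+1) = 4
minimum over rows = 3 → strictly diagonally dominant (convergence guaranteed)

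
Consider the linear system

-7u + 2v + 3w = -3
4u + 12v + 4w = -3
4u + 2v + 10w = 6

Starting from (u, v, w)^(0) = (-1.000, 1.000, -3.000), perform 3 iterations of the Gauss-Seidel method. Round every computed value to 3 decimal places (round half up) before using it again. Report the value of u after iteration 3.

0.362

Iteration 1:
  u = (-3 - (2)·1.000 - (3)·-3.000) / (-7) = -0.571
  v = (-3 - (4)·-0.571 - (4)·-3.000) / (12) = 0.940
  w = (6 - (4)·-0.571 - (2)·0.940) / (10) = 0.640
Iteration 2:
  u = (-3 - (2)·0.940 - (3)·0.640) / (-7) = 0.971
  v = (-3 - (4)·0.971 - (4)·0.640) / (12) = -0.787
  w = (6 - (4)·0.971 - (2)·-0.787) / (10) = 0.369
Iteration 3:
  u = (-3 - (2)·-0.787 - (3)·0.369) / (-7) = 0.362
  v = (-3 - (4)·0.362 - (4)·0.369) / (12) = -0.494
  w = (6 - (4)·0.362 - (2)·-0.494) / (10) = 0.554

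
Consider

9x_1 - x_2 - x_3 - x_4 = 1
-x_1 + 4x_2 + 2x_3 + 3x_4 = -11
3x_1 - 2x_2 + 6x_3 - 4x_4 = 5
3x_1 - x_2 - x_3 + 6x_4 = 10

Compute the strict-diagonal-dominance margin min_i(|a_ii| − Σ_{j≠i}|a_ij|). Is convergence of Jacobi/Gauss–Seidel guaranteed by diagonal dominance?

row 1: |9| − (1+1+1) = 6
row 2: |4| − (1+2+3) = -2
row 3: |6| − (3+2+4) = -3
row 4: |6| − (3+1+1) = 1
minimum over rows = -3 → not strictly diagonally dominant

-3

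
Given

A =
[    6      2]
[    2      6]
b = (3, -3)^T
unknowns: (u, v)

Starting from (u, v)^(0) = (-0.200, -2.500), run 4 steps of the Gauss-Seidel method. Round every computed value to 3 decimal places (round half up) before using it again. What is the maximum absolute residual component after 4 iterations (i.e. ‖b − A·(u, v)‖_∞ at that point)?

Iteration 1:
  u = (3 - (2)·-2.500) / (6) = 1.333
  v = (-3 - (2)·1.333) / (6) = -0.944
Iteration 2:
  u = (3 - (2)·-0.944) / (6) = 0.815
  v = (-3 - (2)·0.815) / (6) = -0.772
Iteration 3:
  u = (3 - (2)·-0.772) / (6) = 0.757
  v = (-3 - (2)·0.757) / (6) = -0.752
Iteration 4:
  u = (3 - (2)·-0.752) / (6) = 0.751
  v = (-3 - (2)·0.751) / (6) = -0.750
Residual b − A·x = (-0.006, -0.002); ∞-norm = 0.006

0.006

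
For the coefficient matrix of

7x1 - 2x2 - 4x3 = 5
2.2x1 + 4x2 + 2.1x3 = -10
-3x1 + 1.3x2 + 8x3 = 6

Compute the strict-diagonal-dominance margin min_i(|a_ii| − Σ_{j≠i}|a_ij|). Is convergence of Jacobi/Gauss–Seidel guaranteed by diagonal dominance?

-0.3

row 1: |7| − (2+4) = 1
row 2: |4| − (2.2+2.1) = -0.3
row 3: |8| − (3+1.3) = 3.7
minimum over rows = -0.3 → not strictly diagonally dominant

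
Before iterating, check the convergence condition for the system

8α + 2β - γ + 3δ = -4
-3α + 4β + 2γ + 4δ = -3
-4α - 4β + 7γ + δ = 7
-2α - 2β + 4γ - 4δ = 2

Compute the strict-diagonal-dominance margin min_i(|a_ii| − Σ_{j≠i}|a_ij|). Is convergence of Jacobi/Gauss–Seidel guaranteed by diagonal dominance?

-5

row 1: |8| − (2+1+3) = 2
row 2: |4| − (3+2+4) = -5
row 3: |7| − (4+4+1) = -2
row 4: |-4| − (2+2+4) = -4
minimum over rows = -5 → not strictly diagonally dominant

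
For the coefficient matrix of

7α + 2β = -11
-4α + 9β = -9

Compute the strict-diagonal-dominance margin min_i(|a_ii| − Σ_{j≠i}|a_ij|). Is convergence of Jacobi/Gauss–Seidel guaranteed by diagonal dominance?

row 1: |7| − (2) = 5
row 2: |9| − (4) = 5
minimum over rows = 5 → strictly diagonally dominant (convergence guaranteed)

5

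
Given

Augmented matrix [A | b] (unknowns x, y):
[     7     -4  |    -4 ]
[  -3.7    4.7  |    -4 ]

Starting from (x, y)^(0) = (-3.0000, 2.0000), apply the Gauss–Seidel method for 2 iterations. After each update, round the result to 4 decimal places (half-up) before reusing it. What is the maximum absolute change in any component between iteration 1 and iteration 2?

Iteration 1:
  x = (-4 - (-4)·2.0000) / (7) = 0.5714
  y = (-4 - (-3.7)·0.5714) / (4.7) = -0.4012
Iteration 2:
  x = (-4 - (-4)·-0.4012) / (7) = -0.8007
  y = (-4 - (-3.7)·-0.8007) / (4.7) = -1.4814
Change: (-1.3721, -1.0802) → max |·| = 1.3721

1.3721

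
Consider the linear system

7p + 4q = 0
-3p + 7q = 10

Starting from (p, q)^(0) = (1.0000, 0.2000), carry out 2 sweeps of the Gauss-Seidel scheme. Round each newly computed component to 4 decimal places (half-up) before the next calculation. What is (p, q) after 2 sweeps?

Iteration 1:
  p = (0 - (4)·0.2000) / (7) = -0.1143
  q = (10 - (-3)·-0.1143) / (7) = 1.3796
Iteration 2:
  p = (0 - (4)·1.3796) / (7) = -0.7883
  q = (10 - (-3)·-0.7883) / (7) = 1.0907

(-0.7883, 1.0907)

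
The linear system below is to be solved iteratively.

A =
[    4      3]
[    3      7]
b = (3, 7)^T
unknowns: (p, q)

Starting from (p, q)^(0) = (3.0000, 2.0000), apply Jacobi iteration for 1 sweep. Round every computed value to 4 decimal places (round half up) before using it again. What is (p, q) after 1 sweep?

(-0.7500, -0.2857)

Iteration 1:
  p = (3 - (3)·2.0000) / (4) = -0.7500
  q = (7 - (3)·3.0000) / (7) = -0.2857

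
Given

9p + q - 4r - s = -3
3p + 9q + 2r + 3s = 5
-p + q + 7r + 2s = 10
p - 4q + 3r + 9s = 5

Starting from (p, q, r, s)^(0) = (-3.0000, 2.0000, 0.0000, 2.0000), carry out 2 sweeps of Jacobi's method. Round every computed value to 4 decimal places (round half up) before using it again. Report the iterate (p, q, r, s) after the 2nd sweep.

(-0.1711, 0.0423, 0.7460, 0.9400)

Iteration 1:
  p = (-3 - (1)·2.0000 - (-4)·0.0000 - (-1)·2.0000) / (9) = -0.3333
  q = (5 - (3)·-3.0000 - (2)·0.0000 - (3)·2.0000) / (9) = 0.8889
  r = (10 - (-1)·-3.0000 - (1)·2.0000 - (2)·2.0000) / (7) = 0.1429
  s = (5 - (1)·-3.0000 - (-4)·2.0000 - (3)·0.0000) / (9) = 1.7778
Iteration 2:
  p = (-3 - (1)·0.8889 - (-4)·0.1429 - (-1)·1.7778) / (9) = -0.1711
  q = (5 - (3)·-0.3333 - (2)·0.1429 - (3)·1.7778) / (9) = 0.0423
  r = (10 - (-1)·-0.3333 - (1)·0.8889 - (2)·1.7778) / (7) = 0.7460
  s = (5 - (1)·-0.3333 - (-4)·0.8889 - (3)·0.1429) / (9) = 0.9400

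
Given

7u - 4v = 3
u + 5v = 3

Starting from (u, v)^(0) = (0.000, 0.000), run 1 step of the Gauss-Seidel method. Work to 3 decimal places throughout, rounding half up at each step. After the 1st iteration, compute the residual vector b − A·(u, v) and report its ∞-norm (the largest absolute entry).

2.053

Iteration 1:
  u = (3 - (-4)·0.000) / (7) = 0.429
  v = (3 - (1)·0.429) / (5) = 0.514
Residual b − A·x = (2.053, 0.001); ∞-norm = 2.053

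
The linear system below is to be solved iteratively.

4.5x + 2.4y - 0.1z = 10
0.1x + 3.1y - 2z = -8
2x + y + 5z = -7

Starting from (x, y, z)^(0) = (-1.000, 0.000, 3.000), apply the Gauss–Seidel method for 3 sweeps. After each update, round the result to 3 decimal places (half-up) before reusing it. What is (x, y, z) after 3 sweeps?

(4.354, -3.760, -2.390)

Iteration 1:
  x = (10 - (2.4)·0.000 - (-0.1)·3.000) / (4.5) = 2.289
  y = (-8 - (0.1)·2.289 - (-2)·3.000) / (3.1) = -0.719
  z = (-7 - (2)·2.289 - (1)·-0.719) / (5) = -2.172
Iteration 2:
  x = (10 - (2.4)·-0.719 - (-0.1)·-2.172) / (4.5) = 2.557
  y = (-8 - (0.1)·2.557 - (-2)·-2.172) / (3.1) = -4.064
  z = (-7 - (2)·2.557 - (1)·-4.064) / (5) = -1.610
Iteration 3:
  x = (10 - (2.4)·-4.064 - (-0.1)·-1.610) / (4.5) = 4.354
  y = (-8 - (0.1)·4.354 - (-2)·-1.610) / (3.1) = -3.760
  z = (-7 - (2)·4.354 - (1)·-3.760) / (5) = -2.390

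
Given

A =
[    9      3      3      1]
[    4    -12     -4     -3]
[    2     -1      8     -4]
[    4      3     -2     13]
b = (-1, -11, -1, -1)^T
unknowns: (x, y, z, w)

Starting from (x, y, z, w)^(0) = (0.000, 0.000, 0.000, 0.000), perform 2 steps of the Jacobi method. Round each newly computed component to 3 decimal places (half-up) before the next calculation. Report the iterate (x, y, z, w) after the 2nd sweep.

(-0.367, 0.941, -0.021, -0.274)

Iteration 1:
  x = (-1 - (3)·0.000 - (3)·0.000 - (1)·0.000) / (9) = -0.111
  y = (-11 - (4)·0.000 - (-4)·0.000 - (-3)·0.000) / (-12) = 0.917
  z = (-1 - (2)·0.000 - (-1)·0.000 - (-4)·0.000) / (8) = -0.125
  w = (-1 - (4)·0.000 - (3)·0.000 - (-2)·0.000) / (13) = -0.077
Iteration 2:
  x = (-1 - (3)·0.917 - (3)·-0.125 - (1)·-0.077) / (9) = -0.367
  y = (-11 - (4)·-0.111 - (-4)·-0.125 - (-3)·-0.077) / (-12) = 0.941
  z = (-1 - (2)·-0.111 - (-1)·0.917 - (-4)·-0.077) / (8) = -0.021
  w = (-1 - (4)·-0.111 - (3)·0.917 - (-2)·-0.125) / (13) = -0.274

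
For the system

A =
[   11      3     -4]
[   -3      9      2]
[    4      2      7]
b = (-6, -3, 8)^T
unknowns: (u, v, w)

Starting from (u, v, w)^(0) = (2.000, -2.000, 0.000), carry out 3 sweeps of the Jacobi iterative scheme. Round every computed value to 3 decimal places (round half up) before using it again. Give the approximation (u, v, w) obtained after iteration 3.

Iteration 1:
  u = (-6 - (3)·-2.000 - (-4)·0.000) / (11) = 0.000
  v = (-3 - (-3)·2.000 - (2)·0.000) / (9) = 0.333
  w = (8 - (4)·2.000 - (2)·-2.000) / (7) = 0.571
Iteration 2:
  u = (-6 - (3)·0.333 - (-4)·0.571) / (11) = -0.429
  v = (-3 - (-3)·0.000 - (2)·0.571) / (9) = -0.460
  w = (8 - (4)·0.000 - (2)·0.333) / (7) = 1.048
Iteration 3:
  u = (-6 - (3)·-0.460 - (-4)·1.048) / (11) = -0.039
  v = (-3 - (-3)·-0.429 - (2)·1.048) / (9) = -0.709
  w = (8 - (4)·-0.429 - (2)·-0.460) / (7) = 1.519

(-0.039, -0.709, 1.519)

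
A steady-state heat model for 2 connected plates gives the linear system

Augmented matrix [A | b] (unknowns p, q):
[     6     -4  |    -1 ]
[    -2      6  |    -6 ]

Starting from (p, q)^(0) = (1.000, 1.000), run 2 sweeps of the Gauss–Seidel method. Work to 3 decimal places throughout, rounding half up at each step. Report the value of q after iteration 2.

Iteration 1:
  p = (-1 - (-4)·1.000) / (6) = 0.500
  q = (-6 - (-2)·0.500) / (6) = -0.833
Iteration 2:
  p = (-1 - (-4)·-0.833) / (6) = -0.722
  q = (-6 - (-2)·-0.722) / (6) = -1.241

-1.241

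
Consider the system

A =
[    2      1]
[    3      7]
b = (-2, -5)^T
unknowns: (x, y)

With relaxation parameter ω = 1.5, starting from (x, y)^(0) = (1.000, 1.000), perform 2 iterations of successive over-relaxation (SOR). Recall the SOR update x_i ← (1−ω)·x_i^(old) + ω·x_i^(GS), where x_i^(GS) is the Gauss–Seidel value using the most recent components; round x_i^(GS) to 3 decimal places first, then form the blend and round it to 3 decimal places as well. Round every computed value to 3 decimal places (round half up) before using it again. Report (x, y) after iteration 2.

(-0.272, -0.995)

Iteration 1:
  x: GS value = (-2 - (1)·1.000) / (2) = -1.500;  x ← (1−ω)·1.000 + ω·-1.500 = -2.750
  y: GS value = (-5 - (3)·-2.750) / (7) = 0.464;  y ← (1−ω)·1.000 + ω·0.464 = 0.196
Iteration 2:
  x: GS value = (-2 - (1)·0.196) / (2) = -1.098;  x ← (1−ω)·-2.750 + ω·-1.098 = -0.272
  y: GS value = (-5 - (3)·-0.272) / (7) = -0.598;  y ← (1−ω)·0.196 + ω·-0.598 = -0.995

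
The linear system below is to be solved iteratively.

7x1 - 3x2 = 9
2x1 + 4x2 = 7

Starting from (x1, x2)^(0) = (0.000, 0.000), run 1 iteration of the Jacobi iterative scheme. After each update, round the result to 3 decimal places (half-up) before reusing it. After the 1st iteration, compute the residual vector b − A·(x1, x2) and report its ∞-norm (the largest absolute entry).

Iteration 1:
  x1 = (9 - (-3)·0.000) / (7) = 1.286
  x2 = (7 - (2)·0.000) / (4) = 1.750
Residual b − A·x = (5.248, -2.572); ∞-norm = 5.248

5.248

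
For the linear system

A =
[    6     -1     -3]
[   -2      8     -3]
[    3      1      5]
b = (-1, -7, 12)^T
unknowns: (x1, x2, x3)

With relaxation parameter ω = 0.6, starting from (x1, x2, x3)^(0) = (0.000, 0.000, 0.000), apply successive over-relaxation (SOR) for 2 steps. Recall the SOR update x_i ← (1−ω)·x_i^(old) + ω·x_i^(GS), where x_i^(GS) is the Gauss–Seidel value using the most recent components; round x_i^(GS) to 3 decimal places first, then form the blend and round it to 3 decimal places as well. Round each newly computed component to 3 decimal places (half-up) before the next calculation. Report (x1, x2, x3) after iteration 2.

Iteration 1:
  x1: GS value = (-1 - (-1)·0.000 - (-3)·0.000) / (6) = -0.167;  x1 ← (1−ω)·0.000 + ω·-0.167 = -0.100
  x2: GS value = (-7 - (-2)·-0.100 - (-3)·0.000) / (8) = -0.900;  x2 ← (1−ω)·0.000 + ω·-0.900 = -0.540
  x3: GS value = (12 - (3)·-0.100 - (1)·-0.540) / (5) = 2.568;  x3 ← (1−ω)·0.000 + ω·2.568 = 1.541
Iteration 2:
  x1: GS value = (-1 - (-1)·-0.540 - (-3)·1.541) / (6) = 0.514;  x1 ← (1−ω)·-0.100 + ω·0.514 = 0.268
  x2: GS value = (-7 - (-2)·0.268 - (-3)·1.541) / (8) = -0.230;  x2 ← (1−ω)·-0.540 + ω·-0.230 = -0.354
  x3: GS value = (12 - (3)·0.268 - (1)·-0.354) / (5) = 2.310;  x3 ← (1−ω)·1.541 + ω·2.310 = 2.002

(0.268, -0.354, 2.002)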